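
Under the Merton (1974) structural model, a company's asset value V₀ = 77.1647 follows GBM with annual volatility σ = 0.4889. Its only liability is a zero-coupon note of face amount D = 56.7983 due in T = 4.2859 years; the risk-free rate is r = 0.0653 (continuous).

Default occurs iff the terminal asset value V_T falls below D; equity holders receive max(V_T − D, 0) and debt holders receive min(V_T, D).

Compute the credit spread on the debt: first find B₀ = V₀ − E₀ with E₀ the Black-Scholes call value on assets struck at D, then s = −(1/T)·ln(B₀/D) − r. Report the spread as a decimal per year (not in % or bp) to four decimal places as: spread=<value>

d₁ = [ln(V₀/D) + (r + σ²/2)T] / (σ√T)
   = [ln(77.1647/56.7983) + (0.0653 + 0.5·0.4889²)·4.2859] / (0.4889·√4.2859)
   = [0.306436 + 0.792084] / 1.012141 = 1.085343
d₂ = d₁ − σ√T = 1.085343 − 1.012141 = 0.073201
N(d₁) = 0.861115,  N(d₂) = 0.529177,  e^(−rT) = 0.755883
E₀ = V₀·N(d₁) − D·e^(−rT)·N(d₂)
   = 77.1647·0.861115 − 56.7983·0.755883·0.529177 = 43.728604
B₀ = V₀ − E₀ = 77.1647 − 43.728604 = 33.436096
spread = −(1/T)·ln(B₀/D) − r = −(1/4.2859)·ln(33.436096/56.7983) − 0.0653 = 0.05833106

spread=0.0583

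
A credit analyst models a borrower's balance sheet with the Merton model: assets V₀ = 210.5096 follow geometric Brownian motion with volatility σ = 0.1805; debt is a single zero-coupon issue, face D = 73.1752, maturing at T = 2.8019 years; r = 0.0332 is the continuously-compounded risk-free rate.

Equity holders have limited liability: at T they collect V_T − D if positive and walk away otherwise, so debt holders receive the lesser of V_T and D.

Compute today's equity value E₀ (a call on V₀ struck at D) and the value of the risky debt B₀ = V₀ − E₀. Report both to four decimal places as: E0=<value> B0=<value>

d₁ = [ln(V₀/D) + (r + σ²/2)T] / (σ√T)
   = [ln(210.5096/73.1752) + (0.0332 + 0.5·0.1805²)·2.8019] / (0.1805·√2.8019)
   = [1.056675 + 0.138666] / 0.302137 = 3.956292
d₂ = d₁ − σ√T = 3.956292 − 0.302137 = 3.654155
N(d₁) = 0.999962,  N(d₂) = 0.999871,  e^(−rT) = 0.911172
E₀ = V₀·N(d₁) − D·e^(−rT)·N(d₂)
   = 210.5096·0.999962 − 73.1752·0.911172·0.999871 = 143.834962
B₀ = V₀ − E₀ = 210.5096 − 143.834962 = 66.674638

E0=143.8350 B0=66.6746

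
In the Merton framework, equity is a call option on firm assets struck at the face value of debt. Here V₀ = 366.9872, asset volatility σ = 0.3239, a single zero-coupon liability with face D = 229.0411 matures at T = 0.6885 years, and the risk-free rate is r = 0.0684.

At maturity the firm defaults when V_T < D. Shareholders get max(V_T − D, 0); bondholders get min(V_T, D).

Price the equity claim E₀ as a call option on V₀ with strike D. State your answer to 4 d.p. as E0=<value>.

E0=149.2563

d₁ = [ln(V₀/D) + (r + σ²/2)T] / (σ√T)
   = [ln(366.9872/229.0411) + (0.0684 + 0.5·0.3239²)·0.6885] / (0.3239·√0.6885)
   = [0.471426 + 0.083209] / 0.268759 = 2.063688
d₂ = d₁ − σ√T = 2.063688 − 0.268759 = 1.794929
N(d₁) = 0.980476,  N(d₂) = 0.963667,  e^(−rT) = 0.953998
E₀ = V₀·N(d₁) − D·e^(−rT)·N(d₂)
   = 366.9872·0.980476 − 229.0411·0.953998·0.963667 = 149.256278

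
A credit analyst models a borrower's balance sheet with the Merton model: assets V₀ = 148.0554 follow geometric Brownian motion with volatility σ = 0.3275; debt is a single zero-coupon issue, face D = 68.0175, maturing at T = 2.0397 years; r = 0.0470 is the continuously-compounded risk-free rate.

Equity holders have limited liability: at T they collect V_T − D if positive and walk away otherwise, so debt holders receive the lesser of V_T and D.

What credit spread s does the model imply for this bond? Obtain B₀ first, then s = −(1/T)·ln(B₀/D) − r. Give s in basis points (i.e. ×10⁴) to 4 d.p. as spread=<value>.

spread=41.9152

d₁ = [ln(V₀/D) + (r + σ²/2)T] / (σ√T)
   = [ln(148.0554/68.0175) + (0.0470 + 0.5·0.3275²)·2.0397] / (0.3275·√2.0397)
   = [0.777822 + 0.205251] / 0.467729 = 2.101799
d₂ = d₁ − σ√T = 2.101799 − 0.467729 = 1.634070
N(d₁) = 0.982215,  N(d₂) = 0.948878,  e^(−rT) = 0.908586
E₀ = V₀·N(d₁) − D·e^(−rT)·N(d₂)
   = 148.0554·0.982215 − 68.0175·0.908586·0.948878 = 86.781763
B₀ = V₀ − E₀ = 148.0554 − 86.781763 = 61.273637
spread = −(1/T)·ln(B₀/D) − r = −(1/2.0397)·ln(61.273637/68.0175) − 0.0470 = 0.00419152
in basis points: 0.00419152 × 10⁴ = 41.9152 bp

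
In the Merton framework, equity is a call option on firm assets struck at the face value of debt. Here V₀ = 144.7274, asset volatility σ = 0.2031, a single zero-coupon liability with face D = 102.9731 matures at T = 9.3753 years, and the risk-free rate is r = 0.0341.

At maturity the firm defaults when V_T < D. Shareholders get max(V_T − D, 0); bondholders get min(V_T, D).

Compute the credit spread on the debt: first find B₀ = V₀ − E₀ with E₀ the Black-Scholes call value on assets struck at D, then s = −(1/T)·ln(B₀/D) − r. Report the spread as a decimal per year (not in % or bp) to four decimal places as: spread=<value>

d₁ = [ln(V₀/D) + (r + σ²/2)T] / (σ√T)
   = [ln(144.7274/102.9731) + (0.0341 + 0.5·0.2031²)·9.3753] / (0.2031·√9.3753)
   = [0.340384 + 0.513061] / 0.621874 = 1.372377
d₂ = d₁ − σ√T = 1.372377 − 0.621874 = 0.750503
N(d₁) = 0.915027,  N(d₂) = 0.773524,  e^(−rT) = 0.726369
E₀ = V₀·N(d₁) − D·e^(−rT)·N(d₂)
   = 144.7274·0.915027 − 102.9731·0.726369·0.773524 = 74.572640
B₀ = V₀ − E₀ = 144.7274 − 74.572640 = 70.154760
spread = −(1/T)·ln(B₀/D) − r = −(1/9.3753)·ln(70.154760/102.9731) − 0.0341 = 0.00683353

spread=0.0068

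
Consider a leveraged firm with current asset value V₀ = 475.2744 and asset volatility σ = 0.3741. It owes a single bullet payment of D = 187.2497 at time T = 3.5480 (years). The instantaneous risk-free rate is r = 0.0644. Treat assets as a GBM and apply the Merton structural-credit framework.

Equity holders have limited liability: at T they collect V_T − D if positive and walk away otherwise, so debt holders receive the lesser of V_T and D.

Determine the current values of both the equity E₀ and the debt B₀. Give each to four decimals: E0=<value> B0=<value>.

E0=330.0037 B0=145.2707

d₁ = [ln(V₀/D) + (r + σ²/2)T] / (σ√T)
   = [ln(475.2744/187.2497) + (0.0644 + 0.5·0.3741²)·3.5480] / (0.3741·√3.5480)
   = [0.931449 + 0.476764] / 0.704660 = 1.998430
d₂ = d₁ − σ√T = 1.998430 − 0.704660 = 1.293770
N(d₁) = 0.977165,  N(d₂) = 0.902128,  e^(−rT) = 0.795733
E₀ = V₀·N(d₁) − D·e^(−rT)·N(d₂)
   = 475.2744·0.977165 − 187.2497·0.795733·0.902128 = 330.003742
B₀ = V₀ − E₀ = 475.2744 − 330.003742 = 145.270658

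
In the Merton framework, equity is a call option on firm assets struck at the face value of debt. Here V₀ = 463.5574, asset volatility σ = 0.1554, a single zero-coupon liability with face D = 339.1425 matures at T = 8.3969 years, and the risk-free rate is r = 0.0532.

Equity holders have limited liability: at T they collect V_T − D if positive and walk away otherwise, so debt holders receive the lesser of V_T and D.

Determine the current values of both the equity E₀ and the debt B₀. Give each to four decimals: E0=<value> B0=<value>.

E0=249.2503 B0=214.3071

d₁ = [ln(V₀/D) + (r + σ²/2)T] / (σ√T)
   = [ln(463.5574/339.1425) + (0.0532 + 0.5·0.1554²)·8.3969] / (0.1554·√8.3969)
   = [0.312510 + 0.548104] / 0.450309 = 1.911164
d₂ = d₁ − σ√T = 1.911164 − 0.450309 = 1.460855
N(d₁) = 0.972008,  N(d₂) = 0.927972,  e^(−rT) = 0.639726
E₀ = V₀·N(d₁) − D·e^(−rT)·N(d₂)
   = 463.5574·0.972008 − 339.1425·0.639726·0.927972 = 249.250276
B₀ = V₀ − E₀ = 463.5574 − 249.250276 = 214.307124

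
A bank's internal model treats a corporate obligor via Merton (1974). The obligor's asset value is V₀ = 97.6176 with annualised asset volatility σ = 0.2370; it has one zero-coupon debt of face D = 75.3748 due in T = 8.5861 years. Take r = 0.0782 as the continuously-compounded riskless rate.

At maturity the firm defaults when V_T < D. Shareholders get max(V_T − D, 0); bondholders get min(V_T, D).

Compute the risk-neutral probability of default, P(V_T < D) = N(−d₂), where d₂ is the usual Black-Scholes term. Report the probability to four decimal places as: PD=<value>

d₁ = [ln(V₀/D) + (r + σ²/2)T] / (σ√T)
   = [ln(97.6176/75.3748) + (0.0782 + 0.5·0.2370²)·8.5861] / (0.2370·√8.5861)
   = [0.258585 + 0.912569] / 0.694459 = 1.686428
d₂ = d₁ − σ√T = 1.686428 − 0.694459 = 0.991969
risk-neutral PD = N(−d₂) = N(-0.991969) = 0.160606

PD=0.1606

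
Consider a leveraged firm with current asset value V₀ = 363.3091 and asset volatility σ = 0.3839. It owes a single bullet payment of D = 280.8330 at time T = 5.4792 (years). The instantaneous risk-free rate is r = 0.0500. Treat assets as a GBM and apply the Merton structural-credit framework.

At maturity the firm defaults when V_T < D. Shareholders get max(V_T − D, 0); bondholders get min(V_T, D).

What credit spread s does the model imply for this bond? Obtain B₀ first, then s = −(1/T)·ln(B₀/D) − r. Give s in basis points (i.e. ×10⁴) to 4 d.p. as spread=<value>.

d₁ = [ln(V₀/D) + (r + σ²/2)T] / (σ√T)
   = [ln(363.3091/280.8330) + (0.0500 + 0.5·0.3839²)·5.4792] / (0.3839·√5.4792)
   = [0.257494 + 0.677720] / 0.898621 = 1.040721
d₂ = d₁ − σ√T = 1.040721 − 0.898621 = 0.142100
N(d₁) = 0.850997,  N(d₂) = 0.556499,  e^(−rT) = 0.760362
E₀ = V₀·N(d₁) − D·e^(−rT)·N(d₂)
   = 363.3091·0.850997 − 280.8330·0.760362·0.556499 = 190.343096
B₀ = V₀ − E₀ = 363.3091 − 190.343096 = 172.966004
spread = −(1/T)·ln(B₀/D) − r = −(1/5.4792)·ln(172.966004/280.8330) − 0.0500 = 0.03845545
in basis points: 0.03845545 × 10⁴ = 384.5545 bp

spread=384.5545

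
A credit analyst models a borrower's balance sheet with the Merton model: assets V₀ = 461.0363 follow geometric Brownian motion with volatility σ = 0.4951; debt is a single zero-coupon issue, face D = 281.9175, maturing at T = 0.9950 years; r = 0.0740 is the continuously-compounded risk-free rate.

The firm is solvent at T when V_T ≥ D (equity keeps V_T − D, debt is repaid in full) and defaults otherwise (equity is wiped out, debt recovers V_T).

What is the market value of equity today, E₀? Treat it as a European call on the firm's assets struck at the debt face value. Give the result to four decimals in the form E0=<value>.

d₁ = [ln(V₀/D) + (r + σ²/2)T] / (σ√T)
   = [ln(461.0363/281.9175) + (0.0740 + 0.5·0.4951²)·0.9950] / (0.4951·√0.9950)
   = [0.491862 + 0.195579] / 0.493861 = 1.391975
d₂ = d₁ − σ√T = 1.391975 − 0.493861 = 0.898114
N(d₁) = 0.918035,  N(d₂) = 0.815438,  e^(−rT) = 0.929015
E₀ = V₀·N(d₁) − D·e^(−rT)·N(d₂)
   = 461.0363·0.918035 − 281.9175·0.929015·0.815438 = 209.679696

E0=209.6797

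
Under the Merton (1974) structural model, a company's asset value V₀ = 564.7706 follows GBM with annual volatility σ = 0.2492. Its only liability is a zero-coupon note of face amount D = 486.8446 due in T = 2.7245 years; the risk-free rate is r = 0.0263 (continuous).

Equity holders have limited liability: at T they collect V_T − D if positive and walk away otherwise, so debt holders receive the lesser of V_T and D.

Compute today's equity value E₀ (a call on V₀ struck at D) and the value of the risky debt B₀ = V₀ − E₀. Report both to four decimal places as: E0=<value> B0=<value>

d₁ = [ln(V₀/D) + (r + σ²/2)T] / (σ√T)
   = [ln(564.7706/486.8446) + (0.0263 + 0.5·0.2492²)·2.7245] / (0.2492·√2.7245)
   = [0.148475 + 0.156251] / 0.411331 = 0.740828
d₂ = d₁ − σ√T = 0.740828 − 0.411331 = 0.329497
N(d₁) = 0.770601,  N(d₂) = 0.629110,  e^(−rT) = 0.930853
E₀ = V₀·N(d₁) − D·e^(−rT)·N(d₂)
   = 564.7706·0.770601 − 486.8446·0.930853·0.629110 = 150.112458
B₀ = V₀ − E₀ = 564.7706 − 150.112458 = 414.658142

E0=150.1125 B0=414.6581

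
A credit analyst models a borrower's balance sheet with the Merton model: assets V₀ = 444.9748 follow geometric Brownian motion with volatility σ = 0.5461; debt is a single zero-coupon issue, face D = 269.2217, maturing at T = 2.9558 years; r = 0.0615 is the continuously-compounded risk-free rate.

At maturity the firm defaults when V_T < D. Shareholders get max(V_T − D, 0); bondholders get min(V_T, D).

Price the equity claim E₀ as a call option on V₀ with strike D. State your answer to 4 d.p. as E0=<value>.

d₁ = [ln(V₀/D) + (r + σ²/2)T] / (σ√T)
   = [ln(444.9748/269.2217) + (0.0615 + 0.5·0.5461²)·2.9558] / (0.5461·√2.9558)
   = [0.502482 + 0.622529] / 0.938879 = 1.198249
d₂ = d₁ − σ√T = 1.198249 − 0.938879 = 0.259370
N(d₁) = 0.884590,  N(d₂) = 0.602325,  e^(−rT) = 0.833783
E₀ = V₀·N(d₁) − D·e^(−rT)·N(d₂)
   = 444.9748·0.884590 − 269.2217·0.833783·0.602325 = 258.414787

E0=258.4148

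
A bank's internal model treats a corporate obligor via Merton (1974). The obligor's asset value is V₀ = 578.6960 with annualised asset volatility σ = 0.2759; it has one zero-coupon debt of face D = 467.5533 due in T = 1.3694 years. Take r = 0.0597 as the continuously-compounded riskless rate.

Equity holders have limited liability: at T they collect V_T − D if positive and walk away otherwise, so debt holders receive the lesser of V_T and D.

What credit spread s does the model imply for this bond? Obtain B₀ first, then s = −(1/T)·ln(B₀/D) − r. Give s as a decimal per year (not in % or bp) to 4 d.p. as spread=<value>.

spread=0.0270

d₁ = [ln(V₀/D) + (r + σ²/2)T] / (σ√T)
   = [ln(578.6960/467.5533) + (0.0597 + 0.5·0.2759²)·1.3694] / (0.2759·√1.3694)
   = [0.213264 + 0.133873] / 0.322862 = 1.075187
d₂ = d₁ − σ√T = 1.075187 − 0.322862 = 0.752325
N(d₁) = 0.858855,  N(d₂) = 0.774072,  e^(−rT) = 0.921499
E₀ = V₀·N(d₁) − D·e^(−rT)·N(d₂)
   = 578.6960·0.858855 − 467.5533·0.921499·0.774072 = 163.506596
B₀ = V₀ − E₀ = 578.6960 − 163.506596 = 415.189404
spread = −(1/T)·ln(B₀/D) − r = −(1/1.3694)·ln(415.189404/467.5533) − 0.0597 = 0.02703765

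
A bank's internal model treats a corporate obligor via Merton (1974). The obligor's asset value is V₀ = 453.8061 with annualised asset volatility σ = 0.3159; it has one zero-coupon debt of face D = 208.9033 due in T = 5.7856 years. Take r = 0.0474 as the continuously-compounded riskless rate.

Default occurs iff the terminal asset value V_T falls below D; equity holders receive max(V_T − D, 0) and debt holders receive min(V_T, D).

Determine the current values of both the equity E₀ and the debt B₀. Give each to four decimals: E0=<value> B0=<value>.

d₁ = [ln(V₀/D) + (r + σ²/2)T] / (σ√T)
   = [ln(453.8061/208.9033) + (0.0474 + 0.5·0.3159²)·5.7856] / (0.3159·√5.7856)
   = [0.775799 + 0.562918] / 0.759843 = 1.761833
d₂ = d₁ − σ√T = 1.761833 − 0.759843 = 1.001990
N(d₁) = 0.960951,  N(d₂) = 0.841826,  e^(−rT) = 0.760152
E₀ = V₀·N(d₁) − D·e^(−rT)·N(d₂)
   = 453.8061·0.960951 − 208.9033·0.760152·0.841826 = 302.405138
B₀ = V₀ − E₀ = 453.8061 − 302.405138 = 151.400962

E0=302.4051 B0=151.4010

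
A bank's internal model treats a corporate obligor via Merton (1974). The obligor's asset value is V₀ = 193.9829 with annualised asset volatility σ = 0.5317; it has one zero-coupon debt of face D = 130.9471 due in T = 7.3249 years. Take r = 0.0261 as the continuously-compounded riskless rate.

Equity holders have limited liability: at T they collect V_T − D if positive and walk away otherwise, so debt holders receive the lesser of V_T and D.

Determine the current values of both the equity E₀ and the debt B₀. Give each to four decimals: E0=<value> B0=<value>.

E0=127.9584 B0=66.0245

d₁ = [ln(V₀/D) + (r + σ²/2)T] / (σ√T)
   = [ln(193.9829/130.9471) + (0.0261 + 0.5·0.5317²)·7.3249] / (0.5317·√7.3249)
   = [0.392977 + 1.226572] / 1.439022 = 1.125451
d₂ = d₁ − σ√T = 1.125451 − 1.439022 = -0.313571
N(d₁) = 0.869801,  N(d₂) = 0.376923,  e^(−rT) = 0.825984
E₀ = V₀·N(d₁) − D·e^(−rT)·N(d₂)
   = 193.9829·0.869801 − 130.9471·0.825984·0.376923 = 127.958416
B₀ = V₀ − E₀ = 193.9829 − 127.958416 = 66.024484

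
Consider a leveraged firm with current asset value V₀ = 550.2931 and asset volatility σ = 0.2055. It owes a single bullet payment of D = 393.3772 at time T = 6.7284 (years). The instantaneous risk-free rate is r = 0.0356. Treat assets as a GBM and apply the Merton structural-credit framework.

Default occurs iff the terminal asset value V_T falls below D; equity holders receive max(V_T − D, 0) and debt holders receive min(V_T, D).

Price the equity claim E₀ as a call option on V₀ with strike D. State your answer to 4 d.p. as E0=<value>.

E0=256.0793

d₁ = [ln(V₀/D) + (r + σ²/2)T] / (σ√T)
   = [ln(550.2931/393.3772) + (0.0356 + 0.5·0.2055²)·6.7284] / (0.2055·√6.7284)
   = [0.335682 + 0.381602] / 0.533050 = 1.345623
d₂ = d₁ − σ√T = 1.345623 − 0.533050 = 0.812574
N(d₁) = 0.910788,  N(d₂) = 0.791769,  e^(−rT) = 0.786997
E₀ = V₀·N(d₁) − D·e^(−rT)·N(d₂)
   = 550.2931·0.910788 − 393.3772·0.786997·0.791769 = 256.079349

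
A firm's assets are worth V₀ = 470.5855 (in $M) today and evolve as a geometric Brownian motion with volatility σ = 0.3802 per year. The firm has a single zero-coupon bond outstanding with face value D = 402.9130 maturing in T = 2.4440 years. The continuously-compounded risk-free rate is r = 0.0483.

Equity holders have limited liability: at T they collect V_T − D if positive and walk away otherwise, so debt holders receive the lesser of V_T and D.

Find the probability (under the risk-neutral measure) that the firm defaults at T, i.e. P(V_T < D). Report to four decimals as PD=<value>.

d₁ = [ln(V₀/D) + (r + σ²/2)T] / (σ√T)
   = [ln(470.5855/402.9130) + (0.0483 + 0.5·0.3802²)·2.4440] / (0.3802·√2.4440)
   = [0.155257 + 0.294688] / 0.594378 = 0.757001
d₂ = d₁ − σ√T = 0.757001 − 0.594378 = 0.162623
risk-neutral PD = N(−d₂) = N(-0.162623) = 0.435408

PD=0.4354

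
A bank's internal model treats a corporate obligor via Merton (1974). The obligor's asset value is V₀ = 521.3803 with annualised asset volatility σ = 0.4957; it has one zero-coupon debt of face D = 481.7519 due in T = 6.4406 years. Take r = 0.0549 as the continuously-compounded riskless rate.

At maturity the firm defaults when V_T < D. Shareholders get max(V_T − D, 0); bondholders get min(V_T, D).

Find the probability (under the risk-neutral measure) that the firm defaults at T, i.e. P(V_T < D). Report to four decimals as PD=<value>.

PD=0.6122

d₁ = [ln(V₀/D) + (r + σ²/2)T] / (σ√T)
   = [ln(521.3803/481.7519) + (0.0549 + 0.5·0.4957²)·6.4406] / (0.4957·√6.4406)
   = [0.079050 + 1.144876] / 1.258004 = 0.972911
d₂ = d₁ − σ√T = 0.972911 − 1.258004 = -0.285093
risk-neutral PD = N(−d₂) = N(0.285093) = 0.612213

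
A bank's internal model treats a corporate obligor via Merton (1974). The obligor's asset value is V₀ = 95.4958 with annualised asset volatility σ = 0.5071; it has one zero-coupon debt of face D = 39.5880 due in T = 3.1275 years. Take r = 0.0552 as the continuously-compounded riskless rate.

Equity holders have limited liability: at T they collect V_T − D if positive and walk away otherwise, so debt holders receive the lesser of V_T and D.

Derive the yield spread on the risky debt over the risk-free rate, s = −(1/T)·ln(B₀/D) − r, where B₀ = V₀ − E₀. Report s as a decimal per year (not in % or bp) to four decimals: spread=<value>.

spread=0.0280

d₁ = [ln(V₀/D) + (r + σ²/2)T] / (σ√T)
   = [ln(95.4958/39.5880) + (0.0552 + 0.5·0.5071²)·3.1275] / (0.5071·√3.1275)
   = [0.880556 + 0.574757] / 0.896793 = 1.622797
d₂ = d₁ − σ√T = 1.622797 − 0.896793 = 0.726004
N(d₁) = 0.947684,  N(d₂) = 0.766082,  e^(−rT) = 0.841442
E₀ = V₀·N(d₁) − D·e^(−rT)·N(d₂)
   = 95.4958·0.947684 − 39.5880·0.841442·0.766082 = 64.980843
B₀ = V₀ − E₀ = 95.4958 − 64.980843 = 30.514957
spread = −(1/T)·ln(B₀/D) − r = −(1/3.1275)·ln(30.514957/39.5880) − 0.0552 = 0.02803232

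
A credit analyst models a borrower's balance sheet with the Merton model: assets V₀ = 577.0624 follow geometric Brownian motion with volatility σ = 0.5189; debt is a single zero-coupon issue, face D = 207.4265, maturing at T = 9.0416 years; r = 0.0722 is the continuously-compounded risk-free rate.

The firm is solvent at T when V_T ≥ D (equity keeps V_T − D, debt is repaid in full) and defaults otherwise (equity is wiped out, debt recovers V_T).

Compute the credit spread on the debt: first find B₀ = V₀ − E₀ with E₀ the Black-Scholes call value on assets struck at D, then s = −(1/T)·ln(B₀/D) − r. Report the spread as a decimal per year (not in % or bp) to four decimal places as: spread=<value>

spread=0.0267

d₁ = [ln(V₀/D) + (r + σ²/2)T] / (σ√T)
   = [ln(577.0624/207.4265) + (0.0722 + 0.5·0.5189²)·9.0416] / (0.5189·√9.0416)
   = [1.023173 + 1.870062] / 1.560294 = 1.854289
d₂ = d₁ − σ√T = 1.854289 − 1.560294 = 0.293995
N(d₁) = 0.968151,  N(d₂) = 0.615619,  e^(−rT) = 0.520584
E₀ = V₀·N(d₁) − D·e^(−rT)·N(d₂)
   = 577.0624·0.968151 − 207.4265·0.520584·0.615619 = 492.207188
B₀ = V₀ − E₀ = 577.0624 − 492.207188 = 84.855212
spread = −(1/T)·ln(B₀/D) − r = −(1/9.0416)·ln(84.855212/207.4265) − 0.0722 = 0.02665757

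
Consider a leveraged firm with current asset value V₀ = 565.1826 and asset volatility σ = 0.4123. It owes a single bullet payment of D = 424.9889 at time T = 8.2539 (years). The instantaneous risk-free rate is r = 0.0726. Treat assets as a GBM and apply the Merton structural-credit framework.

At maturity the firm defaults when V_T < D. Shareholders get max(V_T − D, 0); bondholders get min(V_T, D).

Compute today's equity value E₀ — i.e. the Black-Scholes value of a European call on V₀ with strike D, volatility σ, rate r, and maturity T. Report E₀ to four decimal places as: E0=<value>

d₁ = [ln(V₀/D) + (r + σ²/2)T] / (σ√T)
   = [ln(565.1826/424.9889) + (0.0726 + 0.5·0.4123²)·8.2539] / (0.4123·√8.2539)
   = [0.285086 + 1.300779] / 1.184521 = 1.338823
d₂ = d₁ − σ√T = 1.338823 − 1.184521 = 0.154301
N(d₁) = 0.909686,  N(d₂) = 0.561314,  e^(−rT) = 0.549233
E₀ = V₀·N(d₁) − D·e^(−rT)·N(d₂)
   = 565.1826·0.909686 − 424.9889·0.549233·0.561314 = 383.117942

E0=383.1179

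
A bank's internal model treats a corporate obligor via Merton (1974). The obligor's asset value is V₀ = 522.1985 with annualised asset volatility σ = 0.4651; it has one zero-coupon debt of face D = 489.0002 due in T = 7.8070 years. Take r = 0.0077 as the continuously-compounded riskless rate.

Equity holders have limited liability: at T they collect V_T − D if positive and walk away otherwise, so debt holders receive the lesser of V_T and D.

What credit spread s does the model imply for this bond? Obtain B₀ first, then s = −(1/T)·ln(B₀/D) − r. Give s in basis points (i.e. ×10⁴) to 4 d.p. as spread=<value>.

spread=769.6803

d₁ = [ln(V₀/D) + (r + σ²/2)T] / (σ√T)
   = [ln(522.1985/489.0002) + (0.0077 + 0.5·0.4651²)·7.8070] / (0.4651·√7.8070)
   = [0.065685 + 0.904511] / 1.299536 = 0.746571
d₂ = d₁ − σ√T = 0.746571 − 1.299536 = -0.552965
N(d₁) = 0.772339,  N(d₂) = 0.290144,  e^(−rT) = 0.941657
E₀ = V₀·N(d₁) − D·e^(−rT)·N(d₂)
   = 522.1985·0.772339 − 489.0002·0.941657·0.290144 = 269.711538
B₀ = V₀ − E₀ = 522.1985 − 269.711538 = 252.486962
spread = −(1/T)·ln(B₀/D) − r = −(1/7.8070)·ln(252.486962/489.0002) − 0.0077 = 0.07696803
in basis points: 0.07696803 × 10⁴ = 769.6803 bp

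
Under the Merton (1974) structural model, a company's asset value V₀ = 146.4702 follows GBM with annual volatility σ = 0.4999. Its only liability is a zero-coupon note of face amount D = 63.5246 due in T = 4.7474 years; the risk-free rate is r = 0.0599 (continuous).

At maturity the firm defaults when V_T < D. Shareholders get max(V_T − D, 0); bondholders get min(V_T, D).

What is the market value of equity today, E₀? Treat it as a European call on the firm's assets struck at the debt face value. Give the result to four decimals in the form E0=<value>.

d₁ = [ln(V₀/D) + (r + σ²/2)T] / (σ√T)
   = [ln(146.4702/63.5246) + (0.0599 + 0.5·0.4999²)·4.7474] / (0.4999·√4.7474)
   = [0.835395 + 0.877557] / 1.089209 = 1.572657
d₂ = d₁ − σ√T = 1.572657 − 1.089209 = 0.483449
N(d₁) = 0.942101,  N(d₂) = 0.685611,  e^(−rT) = 0.752489
E₀ = V₀·N(d₁) − D·e^(−rT)·N(d₂)
   = 146.4702·0.942101 − 63.5246·0.752489·0.685611 = 105.216422

E0=105.2164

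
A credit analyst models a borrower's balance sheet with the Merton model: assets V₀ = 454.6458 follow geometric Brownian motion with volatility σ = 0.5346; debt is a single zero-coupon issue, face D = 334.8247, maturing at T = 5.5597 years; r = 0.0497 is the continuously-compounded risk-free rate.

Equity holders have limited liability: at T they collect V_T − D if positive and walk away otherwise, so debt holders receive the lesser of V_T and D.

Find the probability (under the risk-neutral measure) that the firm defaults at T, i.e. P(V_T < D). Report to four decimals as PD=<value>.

d₁ = [ln(V₀/D) + (r + σ²/2)T] / (σ√T)
   = [ln(454.6458/334.8247) + (0.0497 + 0.5·0.5346²)·5.5597] / (0.5346·√5.5597)
   = [0.305912 + 1.070790] / 1.260534 = 1.092157
d₂ = d₁ − σ√T = 1.092157 − 1.260534 = -0.168377
risk-neutral PD = N(−d₂) = N(0.168377) = 0.566857

PD=0.5669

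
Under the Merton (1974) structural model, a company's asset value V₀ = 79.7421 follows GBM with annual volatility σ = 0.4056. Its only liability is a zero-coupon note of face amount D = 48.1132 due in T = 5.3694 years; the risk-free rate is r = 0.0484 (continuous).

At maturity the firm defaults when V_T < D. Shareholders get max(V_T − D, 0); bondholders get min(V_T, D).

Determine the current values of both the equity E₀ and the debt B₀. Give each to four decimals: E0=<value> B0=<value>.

d₁ = [ln(V₀/D) + (r + σ²/2)T] / (σ√T)
   = [ln(79.7421/48.1132) + (0.0484 + 0.5·0.4056²)·5.3694] / (0.4056·√5.3694)
   = [0.505241 + 0.701543] / 0.939855 = 1.284011
d₂ = d₁ − σ√T = 1.284011 − 0.939855 = 0.344156
N(d₁) = 0.900431,  N(d₂) = 0.634635,  e^(−rT) = 0.771145
E₀ = V₀·N(d₁) − D·e^(−rT)·N(d₂)
   = 79.7421·0.900431 − 48.1132·0.771145·0.634635 = 48.255848
B₀ = V₀ − E₀ = 79.7421 − 48.255848 = 31.486252

E0=48.2558 B0=31.4863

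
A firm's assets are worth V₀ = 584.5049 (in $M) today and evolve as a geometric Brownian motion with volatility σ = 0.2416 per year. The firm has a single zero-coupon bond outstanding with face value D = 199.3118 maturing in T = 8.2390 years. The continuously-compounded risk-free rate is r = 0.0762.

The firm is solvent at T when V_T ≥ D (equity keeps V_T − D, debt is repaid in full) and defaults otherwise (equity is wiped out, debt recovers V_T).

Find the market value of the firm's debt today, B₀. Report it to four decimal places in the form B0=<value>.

B0=106.0076

d₁ = [ln(V₀/D) + (r + σ²/2)T] / (σ√T)
   = [ln(584.5049/199.3118) + (0.0762 + 0.5·0.2416²)·8.2390] / (0.2416·√8.2390)
   = [1.075895 + 0.868269] / 0.693480 = 2.803488
d₂ = d₁ − σ√T = 2.803488 − 0.693480 = 2.110008
N(d₁) = 0.997472,  N(d₂) = 0.982571,  e^(−rT) = 0.533758
E₀ = V₀·N(d₁) − D·e^(−rT)·N(d₂)
   = 584.5049·0.997472 − 199.3118·0.533758·0.982571 = 478.497264
B₀ = V₀ − E₀ = 584.5049 − 478.497264 = 106.007636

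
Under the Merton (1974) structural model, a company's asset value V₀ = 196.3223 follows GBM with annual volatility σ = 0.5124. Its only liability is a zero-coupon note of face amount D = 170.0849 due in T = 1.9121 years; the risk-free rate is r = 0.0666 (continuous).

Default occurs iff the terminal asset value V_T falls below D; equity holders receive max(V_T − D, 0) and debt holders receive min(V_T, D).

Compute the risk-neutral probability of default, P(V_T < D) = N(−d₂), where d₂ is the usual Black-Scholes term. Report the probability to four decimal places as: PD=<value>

PD=0.4889

d₁ = [ln(V₀/D) + (r + σ²/2)T] / (σ√T)
   = [ln(196.3223/170.0849) + (0.0666 + 0.5·0.5124²)·1.9121] / (0.5124·√1.9121)
   = [0.143460 + 0.378360] / 0.708540 = 0.736473
d₂ = d₁ − σ√T = 0.736473 − 0.708540 = 0.027933
risk-neutral PD = N(−d₂) = N(-0.027933) = 0.488858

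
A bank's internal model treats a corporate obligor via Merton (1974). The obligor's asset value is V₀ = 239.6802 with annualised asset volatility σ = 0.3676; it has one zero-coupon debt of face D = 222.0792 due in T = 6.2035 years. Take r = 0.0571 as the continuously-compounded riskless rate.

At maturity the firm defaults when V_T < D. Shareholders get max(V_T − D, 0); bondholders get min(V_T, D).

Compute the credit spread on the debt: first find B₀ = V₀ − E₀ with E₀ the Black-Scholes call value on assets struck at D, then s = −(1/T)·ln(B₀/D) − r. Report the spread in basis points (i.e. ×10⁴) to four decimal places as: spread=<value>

spread=407.2913

d₁ = [ln(V₀/D) + (r + σ²/2)T] / (σ√T)
   = [ln(239.6802/222.0792) + (0.0571 + 0.5·0.3676²)·6.2035] / (0.3676·√6.2035)
   = [0.076271 + 0.773359] / 0.915575 = 0.927974
d₂ = d₁ − σ√T = 0.927974 − 0.915575 = 0.012399
N(d₁) = 0.823290,  N(d₂) = 0.504947,  e^(−rT) = 0.701721
E₀ = V₀·N(d₁) − D·e^(−rT)·N(d₂)
   = 239.6802·0.823290 − 222.0792·0.701721·0.504947 = 118.636570
B₀ = V₀ − E₀ = 239.6802 − 118.636570 = 121.043630
spread = −(1/T)·ln(B₀/D) − r = −(1/6.2035)·ln(121.043630/222.0792) − 0.0571 = 0.04072913
in basis points: 0.04072913 × 10⁴ = 407.2913 bp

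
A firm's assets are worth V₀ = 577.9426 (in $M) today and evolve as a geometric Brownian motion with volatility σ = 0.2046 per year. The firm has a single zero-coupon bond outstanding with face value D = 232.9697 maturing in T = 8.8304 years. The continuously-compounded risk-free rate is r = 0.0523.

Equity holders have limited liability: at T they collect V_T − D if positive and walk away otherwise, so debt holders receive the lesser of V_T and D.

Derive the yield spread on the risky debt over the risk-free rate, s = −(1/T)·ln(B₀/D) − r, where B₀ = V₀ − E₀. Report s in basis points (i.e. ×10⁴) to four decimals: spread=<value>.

spread=5.5220

d₁ = [ln(V₀/D) + (r + σ²/2)T] / (σ√T)
   = [ln(577.9426/232.9697) + (0.0523 + 0.5·0.2046²)·8.8304] / (0.2046·√8.8304)
   = [0.908566 + 0.646655] / 0.607989 = 2.557976
d₂ = d₁ − σ√T = 2.557976 − 0.607989 = 1.949987
N(d₁) = 0.994736,  N(d₂) = 0.974411,  e^(−rT) = 0.630130
E₀ = V₀·N(d₁) − D·e^(−rT)·N(d₂)
   = 577.9426·0.994736 − 232.9697·0.630130·0.974411 = 431.855601
B₀ = V₀ − E₀ = 577.9426 − 431.855601 = 146.086999
spread = −(1/T)·ln(B₀/D) − r = −(1/8.8304)·ln(146.086999/232.9697) − 0.0523 = 0.00055220
in basis points: 0.00055220 × 10⁴ = 5.5220 bp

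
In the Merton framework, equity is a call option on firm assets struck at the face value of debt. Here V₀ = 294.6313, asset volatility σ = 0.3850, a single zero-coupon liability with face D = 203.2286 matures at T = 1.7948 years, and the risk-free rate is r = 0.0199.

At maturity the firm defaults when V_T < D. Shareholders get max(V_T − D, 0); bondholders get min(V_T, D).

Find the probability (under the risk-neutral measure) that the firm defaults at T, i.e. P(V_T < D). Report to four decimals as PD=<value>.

PD=0.2976

d₁ = [ln(V₀/D) + (r + σ²/2)T] / (σ√T)
   = [ln(294.6313/203.2286) + (0.0199 + 0.5·0.3850²)·1.7948] / (0.3850·√1.7948)
   = [0.371393 + 0.168734] / 0.515785 = 1.047194
d₂ = d₁ − σ√T = 1.047194 − 0.515785 = 0.531409
risk-neutral PD = N(−d₂) = N(-0.531409) = 0.297568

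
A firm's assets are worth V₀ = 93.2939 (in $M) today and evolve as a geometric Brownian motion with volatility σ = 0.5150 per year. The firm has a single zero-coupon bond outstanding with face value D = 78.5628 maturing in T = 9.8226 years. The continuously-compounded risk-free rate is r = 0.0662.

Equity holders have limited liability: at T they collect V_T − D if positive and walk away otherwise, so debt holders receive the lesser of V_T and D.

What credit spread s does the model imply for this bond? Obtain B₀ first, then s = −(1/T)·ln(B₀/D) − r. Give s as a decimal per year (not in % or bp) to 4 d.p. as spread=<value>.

d₁ = [ln(V₀/D) + (r + σ²/2)T] / (σ√T)
   = [ln(93.2939/78.5628) + (0.0662 + 0.5·0.5150²)·9.8226] / (0.5150·√9.8226)
   = [0.171856 + 1.952856] / 1.614063 = 1.316375
d₂ = d₁ − σ√T = 1.316375 − 1.614063 = -0.297688
N(d₁) = 0.905976,  N(d₂) = 0.382971,  e^(−rT) = 0.521912
E₀ = V₀·N(d₁) − D·e^(−rT)·N(d₂)
   = 93.2939·0.905976 − 78.5628·0.521912·0.382971 = 68.819125
B₀ = V₀ − E₀ = 93.2939 − 68.819125 = 24.474775
spread = −(1/T)·ln(B₀/D) − r = −(1/9.8226)·ln(24.474775/78.5628) − 0.0662 = 0.05253184

spread=0.0525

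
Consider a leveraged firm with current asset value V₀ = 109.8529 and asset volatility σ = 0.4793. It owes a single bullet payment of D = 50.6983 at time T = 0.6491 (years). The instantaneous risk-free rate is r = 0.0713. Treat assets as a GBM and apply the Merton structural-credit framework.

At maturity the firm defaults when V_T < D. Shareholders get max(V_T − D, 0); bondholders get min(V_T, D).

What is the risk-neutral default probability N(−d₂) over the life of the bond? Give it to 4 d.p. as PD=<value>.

PD=0.0269

d₁ = [ln(V₀/D) + (r + σ²/2)T] / (σ√T)
   = [ln(109.8529/50.6983) + (0.0713 + 0.5·0.4793²)·0.6491] / (0.4793·√0.6491)
   = [0.773250 + 0.120839] / 0.386156 = 2.315355
d₂ = d₁ − σ√T = 2.315355 − 0.386156 = 1.929198
risk-neutral PD = N(−d₂) = N(-1.929198) = 0.026853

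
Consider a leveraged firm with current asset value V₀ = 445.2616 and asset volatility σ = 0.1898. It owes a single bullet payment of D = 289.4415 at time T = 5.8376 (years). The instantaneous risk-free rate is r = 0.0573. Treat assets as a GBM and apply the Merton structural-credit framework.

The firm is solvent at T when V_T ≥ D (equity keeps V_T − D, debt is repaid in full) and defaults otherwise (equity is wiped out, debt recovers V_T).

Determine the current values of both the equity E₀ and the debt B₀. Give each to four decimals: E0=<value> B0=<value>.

d₁ = [ln(V₀/D) + (r + σ²/2)T] / (σ√T)
   = [ln(445.2616/289.4415) + (0.0573 + 0.5·0.1898²)·5.8376] / (0.1898·√5.8376)
   = [0.430709 + 0.439641] / 0.458578 = 1.897932
d₂ = d₁ − σ√T = 1.897932 − 0.458578 = 1.439354
N(d₁) = 0.971147,  N(d₂) = 0.924975,  e^(−rT) = 0.715700
E₀ = V₀·N(d₁) − D·e^(−rT)·N(d₂)
   = 445.2616·0.971147 − 289.4415·0.715700·0.924975 = 240.803160
B₀ = V₀ − E₀ = 445.2616 − 240.803160 = 204.458440

E0=240.8032 B0=204.4584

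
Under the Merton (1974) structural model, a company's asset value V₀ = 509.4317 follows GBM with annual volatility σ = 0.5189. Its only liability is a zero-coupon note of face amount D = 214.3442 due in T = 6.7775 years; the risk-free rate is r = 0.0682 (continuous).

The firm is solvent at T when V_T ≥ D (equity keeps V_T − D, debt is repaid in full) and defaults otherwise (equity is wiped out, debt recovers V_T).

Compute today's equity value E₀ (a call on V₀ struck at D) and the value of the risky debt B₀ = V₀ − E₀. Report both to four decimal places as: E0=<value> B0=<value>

E0=400.8525 B0=108.5792

d₁ = [ln(V₀/D) + (r + σ²/2)T] / (σ√T)
   = [ln(509.4317/214.3442) + (0.0682 + 0.5·0.5189²)·6.7775] / (0.5189·√6.7775)
   = [0.865713 + 1.374671] / 1.350885 = 1.658456
d₂ = d₁ − σ√T = 1.658456 − 1.350885 = 0.307571
N(d₁) = 0.951387,  N(d₂) = 0.620796,  e^(−rT) = 0.629880
E₀ = V₀·N(d₁) − D·e^(−rT)·N(d₂)
   = 509.4317·0.951387 − 214.3442·0.629880·0.620796 = 400.852492
B₀ = V₀ − E₀ = 509.4317 − 400.852492 = 108.579208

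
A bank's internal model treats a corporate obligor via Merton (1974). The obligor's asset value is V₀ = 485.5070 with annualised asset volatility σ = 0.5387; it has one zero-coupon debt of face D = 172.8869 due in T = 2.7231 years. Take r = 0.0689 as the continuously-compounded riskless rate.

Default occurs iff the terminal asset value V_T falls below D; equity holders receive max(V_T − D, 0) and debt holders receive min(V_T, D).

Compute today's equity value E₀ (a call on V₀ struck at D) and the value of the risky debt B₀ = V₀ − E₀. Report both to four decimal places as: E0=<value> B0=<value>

d₁ = [ln(V₀/D) + (r + σ²/2)T] / (σ√T)
   = [ln(485.5070/172.8869) + (0.0689 + 0.5·0.5387²)·2.7231] / (0.5387·√2.7231)
   = [1.032556 + 0.582740] / 0.888953 = 1.817077
d₂ = d₁ − σ√T = 1.817077 − 0.888953 = 0.928125
N(d₁) = 0.965397,  N(d₂) = 0.823329,  e^(−rT) = 0.828928
E₀ = V₀·N(d₁) − D·e^(−rT)·N(d₂)
   = 485.5070·0.965397 − 172.8869·0.828928·0.823329 = 350.715276
B₀ = V₀ − E₀ = 485.5070 − 350.715276 = 134.791724

E0=350.7153 B0=134.7917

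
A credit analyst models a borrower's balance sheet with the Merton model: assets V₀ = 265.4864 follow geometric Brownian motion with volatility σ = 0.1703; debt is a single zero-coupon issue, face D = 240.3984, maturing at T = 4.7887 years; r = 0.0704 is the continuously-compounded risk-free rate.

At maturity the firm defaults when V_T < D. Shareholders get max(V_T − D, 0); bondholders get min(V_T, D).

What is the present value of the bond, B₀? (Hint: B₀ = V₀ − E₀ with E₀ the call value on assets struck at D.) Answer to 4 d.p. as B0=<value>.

d₁ = [ln(V₀/D) + (r + σ²/2)T] / (σ√T)
   = [ln(265.4864/240.3984) + (0.0704 + 0.5·0.1703²)·4.7887] / (0.1703·√4.7887)
   = [0.099266 + 0.406566] / 0.372669 = 1.357321
d₂ = d₁ − σ√T = 1.357321 − 0.372669 = 0.984652
N(d₁) = 0.912660,  N(d₂) = 0.837602,  e^(−rT) = 0.713820
E₀ = V₀·N(d₁) − D·e^(−rT)·N(d₂)
   = 265.4864·0.912660 − 240.3984·0.713820·0.837602 = 98.565351
B₀ = V₀ − E₀ = 265.4864 − 98.565351 = 166.921049

B0=166.9210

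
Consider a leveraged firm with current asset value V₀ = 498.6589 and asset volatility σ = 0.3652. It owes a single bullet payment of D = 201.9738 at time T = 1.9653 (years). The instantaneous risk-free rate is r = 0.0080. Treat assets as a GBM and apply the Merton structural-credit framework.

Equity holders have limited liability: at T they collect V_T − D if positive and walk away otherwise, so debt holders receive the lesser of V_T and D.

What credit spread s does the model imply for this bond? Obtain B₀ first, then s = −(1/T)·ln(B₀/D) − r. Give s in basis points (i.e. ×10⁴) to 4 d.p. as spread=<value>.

spread=58.3540

d₁ = [ln(V₀/D) + (r + σ²/2)T] / (σ√T)
   = [ln(498.6589/201.9738) + (0.0080 + 0.5·0.3652²)·1.9653] / (0.3652·√1.9653)
   = [0.903784 + 0.146779] / 0.511971 = 2.051999
d₂ = d₁ − σ√T = 2.051999 − 0.511971 = 1.540029
N(d₁) = 0.979915,  N(d₂) = 0.938223,  e^(−rT) = 0.984401
E₀ = V₀·N(d₁) − D·e^(−rT)·N(d₂)
   = 498.6589·0.979915 − 201.9738·0.984401·0.938223 = 302.102920
B₀ = V₀ − E₀ = 498.6589 − 302.102920 = 196.555980
spread = −(1/T)·ln(B₀/D) − r = −(1/1.9653)·ln(196.555980/201.9738) − 0.0080 = 0.00583540
in basis points: 0.00583540 × 10⁴ = 58.3540 bp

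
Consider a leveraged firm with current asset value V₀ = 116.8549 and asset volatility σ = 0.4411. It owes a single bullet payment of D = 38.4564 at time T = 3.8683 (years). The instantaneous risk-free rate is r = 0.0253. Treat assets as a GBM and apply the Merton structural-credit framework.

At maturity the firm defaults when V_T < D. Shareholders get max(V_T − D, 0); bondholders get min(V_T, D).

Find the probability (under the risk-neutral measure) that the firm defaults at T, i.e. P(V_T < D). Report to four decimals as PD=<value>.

PD=0.1685

d₁ = [ln(V₀/D) + (r + σ²/2)T] / (σ√T)
   = [ln(116.8549/38.4564) + (0.0253 + 0.5·0.4411²)·3.8683] / (0.4411·√3.8683)
   = [1.111408 + 0.474194] / 0.867555 = 1.827667
d₂ = d₁ − σ√T = 1.827667 − 0.867555 = 0.960112
risk-neutral PD = N(−d₂) = N(-0.960112) = 0.168500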